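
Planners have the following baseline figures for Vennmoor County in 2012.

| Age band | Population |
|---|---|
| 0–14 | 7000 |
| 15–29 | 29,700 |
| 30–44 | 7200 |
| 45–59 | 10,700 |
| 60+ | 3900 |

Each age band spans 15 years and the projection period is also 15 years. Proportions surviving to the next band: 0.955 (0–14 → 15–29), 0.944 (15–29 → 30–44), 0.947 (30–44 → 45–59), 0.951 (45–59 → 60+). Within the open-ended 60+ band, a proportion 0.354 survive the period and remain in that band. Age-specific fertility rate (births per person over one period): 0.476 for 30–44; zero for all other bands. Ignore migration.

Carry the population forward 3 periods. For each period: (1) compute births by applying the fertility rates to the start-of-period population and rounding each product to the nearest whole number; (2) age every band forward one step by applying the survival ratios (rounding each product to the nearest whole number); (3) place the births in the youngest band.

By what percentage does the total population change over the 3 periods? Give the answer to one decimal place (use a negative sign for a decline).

-8.0

(Bands numbered youngest = 1 to oldest = 5.)
Period 1:
Births: 7200 * 0.476 = 3427
Band 2: 7000 * 0.955 = 6685
Band 3: 29700 * 0.944 = 28037
Band 4: 7200 * 0.947 = 6818
Band 5: 10700 * 0.951 + 3900 * 0.354 = 10176 + 1381 = 11557
End of period: [3427, 6685, 28037, 6818, 11557]
Period 2:
Births: 28037 * 0.476 = 13346
Band 2: 3427 * 0.955 = 3273
Band 3: 6685 * 0.944 = 6311
Band 4: 28037 * 0.947 = 26551
Band 5: 6818 * 0.951 + 11557 * 0.354 = 6484 + 4091 = 10575
End of period: [13346, 3273, 6311, 26551, 10575]
Period 3:
Births: 6311 * 0.476 = 3004
Band 2: 13346 * 0.955 = 12745
Band 3: 3273 * 0.944 = 3090
Band 4: 6311 * 0.947 = 5977
Band 5: 26551 * 0.951 + 10575 * 0.354 = 25250 + 3744 = 28994
End of period: [3004, 12745, 3090, 5977, 28994]
Total: 58500 → 53810; change = -4690; percentage change = -8.0%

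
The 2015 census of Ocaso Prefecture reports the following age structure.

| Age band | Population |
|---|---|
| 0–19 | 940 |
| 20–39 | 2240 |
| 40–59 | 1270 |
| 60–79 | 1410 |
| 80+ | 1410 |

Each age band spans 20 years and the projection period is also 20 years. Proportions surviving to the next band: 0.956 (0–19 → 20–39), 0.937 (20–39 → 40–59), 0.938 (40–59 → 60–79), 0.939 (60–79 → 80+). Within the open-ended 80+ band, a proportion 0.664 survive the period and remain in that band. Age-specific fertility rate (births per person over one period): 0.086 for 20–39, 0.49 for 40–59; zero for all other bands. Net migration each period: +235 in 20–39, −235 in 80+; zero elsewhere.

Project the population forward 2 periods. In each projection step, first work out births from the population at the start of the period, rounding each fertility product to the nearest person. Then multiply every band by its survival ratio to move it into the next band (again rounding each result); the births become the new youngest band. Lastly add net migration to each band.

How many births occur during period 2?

1127

(Groups numbered youngest = 1 to oldest = 5.)
Period 1.
Births: 2240 × 0.086 = 193  |  1270 × 0.49 = 622 ⇒ total 815
Group 2: 940 × 0.956 = 899
Group 3: 2240 × 0.937 = 2099
Group 4: 1270 × 0.938 = 1191
Group 5: 1410 × 0.939 + 1410 × 0.664 = 1324 + 936 = 2260
Net migration: Group 2 + 235 → 1134; Group 5 − 235 → 2025
→ [815, 1134, 2099, 1191, 2025]
Period 2.
Births: 1134 × 0.086 = 98  |  2099 × 0.49 = 1029 ⇒ total 1127
Group 2: 815 × 0.956 = 779
Group 3: 1134 × 0.937 = 1063
Group 4: 2099 × 0.938 = 1969
Group 5: 1191 × 0.939 + 2025 × 0.664 = 1118 + 1345 = 2463
Net migration: Group 2 + 235 → 1014; Group 5 − 235 → 2228
→ [1127, 1014, 1063, 1969, 2228]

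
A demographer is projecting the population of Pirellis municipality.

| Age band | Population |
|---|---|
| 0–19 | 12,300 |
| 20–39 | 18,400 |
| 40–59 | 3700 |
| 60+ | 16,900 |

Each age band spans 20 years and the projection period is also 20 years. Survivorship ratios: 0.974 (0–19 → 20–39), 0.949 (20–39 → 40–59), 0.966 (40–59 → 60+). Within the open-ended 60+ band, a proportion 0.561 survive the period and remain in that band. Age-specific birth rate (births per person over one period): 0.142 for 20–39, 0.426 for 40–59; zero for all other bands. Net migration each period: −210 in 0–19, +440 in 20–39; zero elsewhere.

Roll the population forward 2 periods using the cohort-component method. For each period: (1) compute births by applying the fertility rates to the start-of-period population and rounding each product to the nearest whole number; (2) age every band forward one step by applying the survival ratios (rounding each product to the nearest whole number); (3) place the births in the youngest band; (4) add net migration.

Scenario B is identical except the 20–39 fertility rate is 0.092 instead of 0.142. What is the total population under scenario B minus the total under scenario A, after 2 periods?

After projecting period 1:
Births: 18400 * 0.142 = 2613 ; 3700 * 0.426 = 1576 → total 4189
20–39: 12300 * 0.974 = 11980
40–59: 18400 * 0.949 = 17462
60+: 3700 * 0.966 + 16900 * 0.561 = 3574 + 9481 = 13055
Net migration: 0–19 − 210 → 3979; 20–39 + 440 → 12420
Giving 3979 / 12420 / 17462 / 13055.
After projecting period 2:
Births: 12420 * 0.142 = 1764 ; 17462 * 0.426 = 7439 → total 9203
20–39: 3979 * 0.974 = 3876
40–59: 12420 * 0.949 = 11787
60+: 17462 * 0.966 + 13055 * 0.561 = 16868 + 7324 = 24192
Net migration: 0–19 − 210 → 8993; 20–39 + 440 → 4316
Giving 8993 / 4316 / 11787 / 24192.
Scenario A total after 2 periods: 49288
Scenario B projection —
After projecting period 1:
Births: 18400 * 0.092 = 1693 ; 3700 * 0.426 = 1576 → total 3269
20–39: 12300 * 0.974 = 11980
40–59: 18400 * 0.949 = 17462
60+: 3700 * 0.966 + 16900 * 0.561 = 3574 + 9481 = 13055
Net migration: 0–19 − 210 → 3059; 20–39 + 440 → 12420
Giving 3059 / 12420 / 17462 / 13055.
After projecting period 2:
Births: 12420 * 0.092 = 1143 ; 17462 * 0.426 = 7439 → total 8582
20–39: 3059 * 0.974 = 2979
40–59: 12420 * 0.949 = 11787
60+: 17462 * 0.966 + 13055 * 0.561 = 16868 + 7324 = 24192
Net migration: 0–19 − 210 → 8372; 20–39 + 440 → 3419
Giving 8372 / 3419 / 11787 / 24192.
Scenario B total after 2 periods: 47770
Difference B − A = 47770 − 49288 = -1518

-1518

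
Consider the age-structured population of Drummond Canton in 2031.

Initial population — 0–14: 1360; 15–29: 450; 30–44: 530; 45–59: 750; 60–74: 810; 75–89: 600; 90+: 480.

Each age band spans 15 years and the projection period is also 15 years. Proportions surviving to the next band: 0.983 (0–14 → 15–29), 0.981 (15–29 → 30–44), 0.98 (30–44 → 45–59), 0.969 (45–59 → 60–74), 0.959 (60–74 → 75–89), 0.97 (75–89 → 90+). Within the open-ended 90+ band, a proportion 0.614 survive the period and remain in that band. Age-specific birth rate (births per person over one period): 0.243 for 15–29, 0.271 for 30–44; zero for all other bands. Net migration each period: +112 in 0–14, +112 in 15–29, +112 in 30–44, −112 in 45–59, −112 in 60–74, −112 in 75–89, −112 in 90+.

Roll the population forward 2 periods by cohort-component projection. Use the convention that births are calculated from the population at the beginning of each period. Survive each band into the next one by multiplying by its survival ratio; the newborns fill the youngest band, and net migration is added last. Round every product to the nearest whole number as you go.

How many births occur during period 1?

253

Call the groups 1 to 7, youngest first.
[period 1]
Births: 450 × 0.243 = 109 ; 530 × 0.271 = 144 — total 253
Group 2: 1360 × 0.983 = 1337
Group 3: 450 × 0.981 = 441
Group 4: 530 × 0.98 = 519
Group 5: 750 × 0.969 = 727
Group 6: 810 × 0.959 = 777
Group 7: 600 × 0.97 + 480 × 0.614 = 582 + 295 = 877
Net migration: Group 1 + 112 → 365; Group 2 + 112 → 1449; Group 3 + 112 → 553; Group 4 − 112 → 407; Group 5 − 112 → 615; Group 6 − 112 → 665; Group 7 − 112 → 765
Population now: 0–14=365, 15–29=1449, 30–44=553, 45–59=407, 60–74=615, 75–89=665, 90+=765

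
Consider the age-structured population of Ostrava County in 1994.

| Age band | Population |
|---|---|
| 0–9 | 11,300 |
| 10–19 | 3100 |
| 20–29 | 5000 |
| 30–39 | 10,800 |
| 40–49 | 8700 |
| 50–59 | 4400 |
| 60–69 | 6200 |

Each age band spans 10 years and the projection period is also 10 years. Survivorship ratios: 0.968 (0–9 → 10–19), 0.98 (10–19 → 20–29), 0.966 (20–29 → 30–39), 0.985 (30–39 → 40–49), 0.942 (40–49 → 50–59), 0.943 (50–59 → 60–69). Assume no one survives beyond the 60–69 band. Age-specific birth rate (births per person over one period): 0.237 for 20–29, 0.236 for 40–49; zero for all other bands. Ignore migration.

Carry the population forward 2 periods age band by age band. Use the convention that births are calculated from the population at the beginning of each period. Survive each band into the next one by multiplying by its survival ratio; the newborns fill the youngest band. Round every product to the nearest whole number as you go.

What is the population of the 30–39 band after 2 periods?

2935

— Period 1 —
Births: 5000 × 0.237 = 1185  |  8700 × 0.236 = 2053 — total 3238
10–19: 11300 × 0.968 = 10938
20–29: 3100 × 0.98 = 3038
30–39: 5000 × 0.966 = 4830
40–49: 10800 × 0.985 = 10638
50–59: 8700 × 0.942 = 8195
60–69: 4400 × 0.943 = 4149
Giving 3238 / 10938 / 3038 / 4830 / 10638 / 8195 / 4149.
— Period 2 —
Births: 3038 × 0.237 = 720  |  10638 × 0.236 = 2511 — total 3231
10–19: 3238 × 0.968 = 3134
20–29: 10938 × 0.98 = 10719
30–39: 3038 × 0.966 = 2935
40–49: 4830 × 0.985 = 4758
50–59: 10638 × 0.942 = 10021
60–69: 8195 × 0.943 = 7728
Giving 3231 / 3134 / 10719 / 2935 / 4758 / 10021 / 7728.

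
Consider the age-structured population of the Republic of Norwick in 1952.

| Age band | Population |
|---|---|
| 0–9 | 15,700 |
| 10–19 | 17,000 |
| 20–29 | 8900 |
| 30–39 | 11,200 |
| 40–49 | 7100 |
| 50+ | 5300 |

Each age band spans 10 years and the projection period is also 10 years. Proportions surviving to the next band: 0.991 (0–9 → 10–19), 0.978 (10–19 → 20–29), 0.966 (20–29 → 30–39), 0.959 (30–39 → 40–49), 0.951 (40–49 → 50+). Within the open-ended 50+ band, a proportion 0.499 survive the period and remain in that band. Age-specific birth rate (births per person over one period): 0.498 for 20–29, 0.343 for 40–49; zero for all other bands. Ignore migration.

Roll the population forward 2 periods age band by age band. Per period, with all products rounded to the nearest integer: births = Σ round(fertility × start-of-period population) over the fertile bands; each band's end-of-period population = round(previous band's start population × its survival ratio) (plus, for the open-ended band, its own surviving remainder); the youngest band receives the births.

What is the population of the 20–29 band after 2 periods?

15217

— Period 1 —
Births: 8900 * 0.498 = 4432, 7100 * 0.343 = 2435 → 6867
10–19: 15700 * 0.991 = 15559
20–29: 17000 * 0.978 = 16626
30–39: 8900 * 0.966 = 8597
40–49: 11200 * 0.959 = 10741
50+: 7100 * 0.951 + 5300 * 0.499 = 6752 + 2645 = 9397
Giving 6867 / 15559 / 16626 / 8597 / 10741 / 9397.
— Period 2 —
Births: 16626 * 0.498 = 8280, 10741 * 0.343 = 3684 → 11964
10–19: 6867 * 0.991 = 6805
20–29: 15559 * 0.978 = 15217
30–39: 16626 * 0.966 = 16061
40–49: 8597 * 0.959 = 8245
50+: 10741 * 0.951 + 9397 * 0.499 = 10215 + 4689 = 14904
Giving 11964 / 6805 / 15217 / 16061 / 8245 / 14904.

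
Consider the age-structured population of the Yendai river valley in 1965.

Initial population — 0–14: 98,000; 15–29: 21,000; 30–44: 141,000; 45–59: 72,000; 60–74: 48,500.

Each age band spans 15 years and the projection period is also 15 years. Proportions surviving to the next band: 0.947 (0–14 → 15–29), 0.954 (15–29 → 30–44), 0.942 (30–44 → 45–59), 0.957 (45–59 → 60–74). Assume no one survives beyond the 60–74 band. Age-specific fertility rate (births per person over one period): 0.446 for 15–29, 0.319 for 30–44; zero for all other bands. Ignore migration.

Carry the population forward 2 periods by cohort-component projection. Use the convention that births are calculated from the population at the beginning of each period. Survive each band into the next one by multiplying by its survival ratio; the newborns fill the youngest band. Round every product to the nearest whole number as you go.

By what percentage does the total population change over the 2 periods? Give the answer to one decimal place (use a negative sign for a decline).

(Bands numbered youngest = 1 to oldest = 5.)
Period 1:
Births: 21000 × 0.446 = 9366, 141000 × 0.319 = 44979 ⇒ total 54345
Band 2: 98000 × 0.947 = 92806
Band 3: 21000 × 0.954 = 20034
Band 4: 141000 × 0.942 = 132822
Band 5: 72000 × 0.957 = 68904
Population now: 0–14=54345, 15–29=92806, 30–44=20034, 45–59=132822, 60–74=68904
Period 2:
Births: 92806 × 0.446 = 41391, 20034 × 0.319 = 6391 ⇒ total 47782
Band 2: 54345 × 0.947 = 51465
Band 3: 92806 × 0.954 = 88537
Band 4: 20034 × 0.942 = 18872
Band 5: 132822 × 0.957 = 127111
Population now: 0–14=47782, 15–29=51465, 30–44=88537, 45–59=18872, 60–74=127111
Total: 380500 → 333767; change = -46733; percentage change = -12.3%

-12.3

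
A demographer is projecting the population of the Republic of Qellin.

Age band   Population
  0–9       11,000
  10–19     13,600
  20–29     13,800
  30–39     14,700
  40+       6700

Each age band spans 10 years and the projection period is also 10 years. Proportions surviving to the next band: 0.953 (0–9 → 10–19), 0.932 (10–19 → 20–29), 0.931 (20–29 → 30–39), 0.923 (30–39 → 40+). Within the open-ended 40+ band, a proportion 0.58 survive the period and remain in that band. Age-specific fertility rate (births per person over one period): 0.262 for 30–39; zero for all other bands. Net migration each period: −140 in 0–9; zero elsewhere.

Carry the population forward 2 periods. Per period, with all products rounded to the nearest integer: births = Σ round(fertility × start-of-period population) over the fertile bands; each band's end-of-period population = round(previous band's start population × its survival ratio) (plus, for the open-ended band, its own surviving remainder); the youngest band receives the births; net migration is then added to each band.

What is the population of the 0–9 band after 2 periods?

(Bands numbered youngest = 1 to oldest = 5.)
— Period 1 —
Births: 14700 × 0.262 = 3851
Band 2: 11000 × 0.953 = 10483
Band 3: 13600 × 0.932 = 12675
Band 4: 13800 × 0.931 = 12848
Band 5: 14700 × 0.923 + 6700 × 0.58 = 13568 + 3886 = 17454
Net migration: Band 1 − 140 → 3711
Population now: 0–9=3711, 10–19=10483, 20–29=12675, 30–39=12848, 40+=17454
— Period 2 —
Births: 12848 × 0.262 = 3366
Band 2: 3711 × 0.953 = 3537
Band 3: 10483 × 0.932 = 9770
Band 4: 12675 × 0.931 = 11800
Band 5: 12848 × 0.923 + 17454 × 0.58 = 11859 + 10123 = 21982
Net migration: Band 1 − 140 → 3226
Population now: 0–9=3226, 10–19=3537, 20–29=9770, 30–39=11800, 40+=21982

3226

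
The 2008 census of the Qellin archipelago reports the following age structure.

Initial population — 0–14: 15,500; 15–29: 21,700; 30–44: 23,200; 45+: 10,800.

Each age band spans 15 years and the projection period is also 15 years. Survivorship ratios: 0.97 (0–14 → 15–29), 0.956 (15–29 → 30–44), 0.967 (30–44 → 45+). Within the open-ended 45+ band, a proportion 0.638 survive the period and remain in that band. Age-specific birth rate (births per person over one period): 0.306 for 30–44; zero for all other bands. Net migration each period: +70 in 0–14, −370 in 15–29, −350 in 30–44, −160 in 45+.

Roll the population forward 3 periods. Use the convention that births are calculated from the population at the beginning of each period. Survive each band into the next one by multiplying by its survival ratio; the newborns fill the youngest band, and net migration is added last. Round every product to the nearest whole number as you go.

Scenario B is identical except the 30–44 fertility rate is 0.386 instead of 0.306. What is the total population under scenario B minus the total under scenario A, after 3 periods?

[period 1]
Births: 23200 × 0.306 = 7099
15–29: 15500 × 0.97 = 15035
30–44: 21700 × 0.956 = 20745
45+: 23200 × 0.967 + 10800 × 0.638 = 22434 + 6890 = 29324
Net migration: 0–14 + 70 → 7169; 15–29 − 370 → 14665; 30–44 − 350 → 20395; 45+ − 160 → 29164
End of period: [7169, 14665, 20395, 29164]
[period 2]
Births: 20395 × 0.306 = 6241
15–29: 7169 × 0.97 = 6954
30–44: 14665 × 0.956 = 14020
45+: 20395 × 0.967 + 29164 × 0.638 = 19722 + 18607 = 38329
Net migration: 0–14 + 70 → 6311; 15–29 − 370 → 6584; 30–44 − 350 → 13670; 45+ − 160 → 38169
End of period: [6311, 6584, 13670, 38169]
[period 3]
Births: 13670 × 0.306 = 4183
15–29: 6311 × 0.97 = 6122
30–44: 6584 × 0.956 = 6294
45+: 13670 × 0.967 + 38169 × 0.638 = 13219 + 24352 = 37571
Net migration: 0–14 + 70 → 4253; 15–29 − 370 → 5752; 30–44 − 350 → 5944; 45+ − 160 → 37411
End of period: [4253, 5752, 5944, 37411]
Scenario A total after 3 periods: 53360
Scenario B projection —
[period 1]
Births: 23200 × 0.386 = 8955
15–29: 15500 × 0.97 = 15035
30–44: 21700 × 0.956 = 20745
45+: 23200 × 0.967 + 10800 × 0.638 = 22434 + 6890 = 29324
Net migration: 0–14 + 70 → 9025; 15–29 − 370 → 14665; 30–44 − 350 → 20395; 45+ − 160 → 29164
End of period: [9025, 14665, 20395, 29164]
[period 2]
Births: 20395 × 0.386 = 7872
15–29: 9025 × 0.97 = 8754
30–44: 14665 × 0.956 = 14020
45+: 20395 × 0.967 + 29164 × 0.638 = 19722 + 18607 = 38329
Net migration: 0–14 + 70 → 7942; 15–29 − 370 → 8384; 30–44 − 350 → 13670; 45+ − 160 → 38169
End of period: [7942, 8384, 13670, 38169]
[period 3]
Births: 13670 × 0.386 = 5277
15–29: 7942 × 0.97 = 7704
30–44: 8384 × 0.956 = 8015
45+: 13670 × 0.967 + 38169 × 0.638 = 13219 + 24352 = 37571
Net migration: 0–14 + 70 → 5347; 15–29 − 370 → 7334; 30–44 − 350 → 7665; 45+ − 160 → 37411
End of period: [5347, 7334, 7665, 37411]
Scenario B total after 3 periods: 57757
Difference B − A = 57757 − 53360 = 4397

4397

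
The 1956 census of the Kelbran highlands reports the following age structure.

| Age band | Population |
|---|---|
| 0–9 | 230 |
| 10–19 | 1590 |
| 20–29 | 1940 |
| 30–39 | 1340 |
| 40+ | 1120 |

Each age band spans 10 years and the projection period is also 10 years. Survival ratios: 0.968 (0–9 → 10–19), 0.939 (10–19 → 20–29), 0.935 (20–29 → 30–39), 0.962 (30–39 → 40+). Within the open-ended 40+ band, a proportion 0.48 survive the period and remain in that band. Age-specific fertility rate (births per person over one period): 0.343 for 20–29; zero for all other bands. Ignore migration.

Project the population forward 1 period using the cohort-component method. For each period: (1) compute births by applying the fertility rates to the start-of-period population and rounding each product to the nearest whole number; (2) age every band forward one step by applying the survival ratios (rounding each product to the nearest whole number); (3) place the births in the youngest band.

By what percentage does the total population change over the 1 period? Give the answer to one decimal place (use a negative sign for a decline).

Period 1:
Births: 1940 × 0.343 = 665
10–19: 230 × 0.968 = 223
20–29: 1590 × 0.939 = 1493
30–39: 1940 × 0.935 = 1814
40+: 1340 × 0.962 + 1120 × 0.48 = 1289 + 538 = 1827
→ [665, 223, 1493, 1814, 1827]
Total: 6220 → 6022; change = -198; percentage change = -3.2%

-3.2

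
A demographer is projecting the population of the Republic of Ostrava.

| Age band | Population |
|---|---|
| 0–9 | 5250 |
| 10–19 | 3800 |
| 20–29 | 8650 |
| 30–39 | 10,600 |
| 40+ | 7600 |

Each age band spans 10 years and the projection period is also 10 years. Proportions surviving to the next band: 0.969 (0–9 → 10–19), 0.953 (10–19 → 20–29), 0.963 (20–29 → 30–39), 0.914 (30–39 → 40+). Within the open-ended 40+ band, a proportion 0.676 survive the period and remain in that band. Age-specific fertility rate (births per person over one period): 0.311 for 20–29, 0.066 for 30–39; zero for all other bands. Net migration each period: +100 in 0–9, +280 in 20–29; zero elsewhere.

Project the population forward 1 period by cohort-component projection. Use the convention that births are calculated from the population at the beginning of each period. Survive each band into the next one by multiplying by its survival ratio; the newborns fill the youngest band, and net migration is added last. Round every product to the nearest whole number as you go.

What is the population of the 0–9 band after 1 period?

3490

[period 1]
Births: 8650 × 0.311 = 2690 ; 10600 × 0.066 = 700 → total 3390
10–19: 5250 × 0.969 = 5087
20–29: 3800 × 0.953 = 3621
30–39: 8650 × 0.963 = 8330
40+: 10600 × 0.914 + 7600 × 0.676 = 9688 + 5138 = 14826
Net migration: 0–9 + 100 → 3490; 20–29 + 280 → 3901
Giving 3490 / 5087 / 3901 / 8330 / 14826.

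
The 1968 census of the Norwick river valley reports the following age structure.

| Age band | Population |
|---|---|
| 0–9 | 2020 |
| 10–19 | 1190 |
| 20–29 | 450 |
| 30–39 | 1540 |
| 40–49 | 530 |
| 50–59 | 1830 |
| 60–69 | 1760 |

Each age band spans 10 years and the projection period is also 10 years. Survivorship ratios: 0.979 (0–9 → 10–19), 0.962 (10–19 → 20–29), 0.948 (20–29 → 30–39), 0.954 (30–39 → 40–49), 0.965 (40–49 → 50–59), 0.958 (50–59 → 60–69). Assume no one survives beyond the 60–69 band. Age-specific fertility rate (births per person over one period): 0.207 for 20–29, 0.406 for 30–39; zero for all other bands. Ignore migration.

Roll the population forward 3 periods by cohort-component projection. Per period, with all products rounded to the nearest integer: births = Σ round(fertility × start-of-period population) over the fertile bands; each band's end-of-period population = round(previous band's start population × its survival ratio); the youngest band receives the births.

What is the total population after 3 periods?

6502

— Period 1 —
Births: 450 × 0.207 = 93, 1540 × 0.406 = 625 ⇒ total 718
10–19: 2020 × 0.979 = 1978
20–29: 1190 × 0.962 = 1145
30–39: 450 × 0.948 = 427
40–49: 1540 × 0.954 = 1469
50–59: 530 × 0.965 = 511
60–69: 1830 × 0.958 = 1753
→ [718, 1978, 1145, 427, 1469, 511, 1753]
— Period 2 —
Births: 1145 × 0.207 = 237, 427 × 0.406 = 173 ⇒ total 410
10–19: 718 × 0.979 = 703
20–29: 1978 × 0.962 = 1903
30–39: 1145 × 0.948 = 1085
40–49: 427 × 0.954 = 407
50–59: 1469 × 0.965 = 1418
60–69: 511 × 0.958 = 490
→ [410, 703, 1903, 1085, 407, 1418, 490]
— Period 3 —
Births: 1903 × 0.207 = 394, 1085 × 0.406 = 441 ⇒ total 835
10–19: 410 × 0.979 = 401
20–29: 703 × 0.962 = 676
30–39: 1903 × 0.948 = 1804
40–49: 1085 × 0.954 = 1035
50–59: 407 × 0.965 = 393
60–69: 1418 × 0.958 = 1358
→ [835, 401, 676, 1804, 1035, 393, 1358]
Total after period 3: 835 + 401 + 676 + 1804 + 1035 + 393 + 1358 = 6502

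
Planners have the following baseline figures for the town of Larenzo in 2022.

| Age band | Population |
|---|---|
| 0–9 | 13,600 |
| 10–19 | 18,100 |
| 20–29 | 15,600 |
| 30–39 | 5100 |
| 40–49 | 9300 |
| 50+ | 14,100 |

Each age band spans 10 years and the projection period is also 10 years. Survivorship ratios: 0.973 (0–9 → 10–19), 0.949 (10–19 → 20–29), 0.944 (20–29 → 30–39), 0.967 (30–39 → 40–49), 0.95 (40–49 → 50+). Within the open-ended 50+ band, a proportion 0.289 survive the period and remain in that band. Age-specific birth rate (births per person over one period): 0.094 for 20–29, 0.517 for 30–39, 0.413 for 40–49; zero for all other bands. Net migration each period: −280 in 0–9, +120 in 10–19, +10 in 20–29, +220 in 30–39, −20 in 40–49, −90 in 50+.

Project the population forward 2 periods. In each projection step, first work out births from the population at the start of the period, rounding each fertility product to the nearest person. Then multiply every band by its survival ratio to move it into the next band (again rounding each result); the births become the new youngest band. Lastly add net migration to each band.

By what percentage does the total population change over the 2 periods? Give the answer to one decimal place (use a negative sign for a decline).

-7.0

Period 1.
Births: 15600 × 0.094 = 1466, 5100 × 0.517 = 2637, 9300 × 0.413 = 3841 — total 7944
10–19: 13600 × 0.973 = 13233
20–29: 18100 × 0.949 = 17177
30–39: 15600 × 0.944 = 14726
40–49: 5100 × 0.967 = 4932
50+: 9300 × 0.95 + 14100 × 0.289 = 8835 + 4075 = 12910
Net migration: 0–9 − 280 → 7664; 10–19 + 120 → 13353; 20–29 + 10 → 17187; 30–39 + 220 → 14946; 40–49 − 20 → 4912; 50+ − 90 → 12820
Giving 7664 / 13353 / 17187 / 14946 / 4912 / 12820.
Period 2.
Births: 17187 × 0.094 = 1616, 14946 × 0.517 = 7727, 4912 × 0.413 = 2029 — total 11372
10–19: 7664 × 0.973 = 7457
20–29: 13353 × 0.949 = 12672
30–39: 17187 × 0.944 = 16225
40–49: 14946 × 0.967 = 14453
50+: 4912 × 0.95 + 12820 × 0.289 = 4666 + 3705 = 8371
Net migration: 0–9 − 280 → 11092; 10–19 + 120 → 7577; 20–29 + 10 → 12682; 30–39 + 220 → 16445; 40–49 − 20 → 14433; 50+ − 90 → 8281
Giving 11092 / 7577 / 12682 / 16445 / 14433 / 8281.
Total: 75800 → 70510; change = -5290; percentage change = -7.0%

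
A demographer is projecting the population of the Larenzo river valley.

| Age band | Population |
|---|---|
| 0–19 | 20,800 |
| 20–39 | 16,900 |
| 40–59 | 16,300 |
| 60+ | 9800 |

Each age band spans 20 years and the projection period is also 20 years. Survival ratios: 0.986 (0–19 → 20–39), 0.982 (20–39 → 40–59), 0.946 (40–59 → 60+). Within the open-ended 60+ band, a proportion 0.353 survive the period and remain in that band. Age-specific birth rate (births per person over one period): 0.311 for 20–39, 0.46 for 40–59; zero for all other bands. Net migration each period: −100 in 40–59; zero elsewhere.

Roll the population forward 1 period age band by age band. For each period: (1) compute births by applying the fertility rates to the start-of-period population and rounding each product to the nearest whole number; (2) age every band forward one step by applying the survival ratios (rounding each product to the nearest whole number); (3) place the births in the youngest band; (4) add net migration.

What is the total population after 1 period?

Call the groups 1 to 4, youngest first.
[period 1]
Births: 16900 × 0.311 = 5256, 16300 × 0.46 = 7498 ⇒ total 12754
Group 2: 20800 × 0.986 = 20509
Group 3: 16900 × 0.982 = 16596
Group 4: 16300 × 0.946 + 9800 × 0.353 = 15420 + 3459 = 18879
Net migration: Group 3 − 100 → 16496
End of period: [12754, 20509, 16496, 18879]
Total after period 1: 12754 + 20509 + 16496 + 18879 = 68638

68638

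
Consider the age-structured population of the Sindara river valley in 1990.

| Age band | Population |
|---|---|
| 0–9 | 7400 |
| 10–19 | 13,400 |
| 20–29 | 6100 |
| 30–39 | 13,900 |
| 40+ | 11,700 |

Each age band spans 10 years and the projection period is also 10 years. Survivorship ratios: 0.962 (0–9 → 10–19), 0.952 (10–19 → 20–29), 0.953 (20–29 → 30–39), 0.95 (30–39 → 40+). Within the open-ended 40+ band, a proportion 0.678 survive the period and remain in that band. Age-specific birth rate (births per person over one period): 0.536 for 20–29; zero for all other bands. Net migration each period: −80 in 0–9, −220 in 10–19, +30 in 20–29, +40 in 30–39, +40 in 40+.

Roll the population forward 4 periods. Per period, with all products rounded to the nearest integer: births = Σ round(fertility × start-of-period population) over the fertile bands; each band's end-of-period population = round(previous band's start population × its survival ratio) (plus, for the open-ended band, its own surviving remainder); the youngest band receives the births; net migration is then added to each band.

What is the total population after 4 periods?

Let group 1 be 0–9 through group 5 = 40+.
[period 1]
Births: 6100 × 0.536 = 3270
Group 2: 7400 × 0.962 = 7119
Group 3: 13400 × 0.952 = 12757
Group 4: 6100 × 0.953 = 5813
Group 5: 13900 × 0.95 + 11700 × 0.678 = 13205 + 7933 = 21138
Net migration: Group 1 − 80 → 3190; Group 2 − 220 → 6899; Group 3 + 30 → 12787; Group 4 + 40 → 5853; Group 5 + 40 → 21178
Giving 3190 / 6899 / 12787 / 5853 / 21178.
[period 2]
Births: 12787 × 0.536 = 6854
Group 2: 3190 × 0.962 = 3069
Group 3: 6899 × 0.952 = 6568
Group 4: 12787 × 0.953 = 12186
Group 5: 5853 × 0.95 + 21178 × 0.678 = 5560 + 14359 = 19919
Net migration: Group 1 − 80 → 6774; Group 2 − 220 → 2849; Group 3 + 30 → 6598; Group 4 + 40 → 12226; Group 5 + 40 → 19959
Giving 6774 / 2849 / 6598 / 12226 / 19959.
[period 3]
Births: 6598 × 0.536 = 3537
Group 2: 6774 × 0.962 = 6517
Group 3: 2849 × 0.952 = 2712
Group 4: 6598 × 0.953 = 6288
Group 5: 12226 × 0.95 + 19959 × 0.678 = 11615 + 13532 = 25147
Net migration: Group 1 − 80 → 3457; Group 2 − 220 → 6297; Group 3 + 30 → 2742; Group 4 + 40 → 6328; Group 5 + 40 → 25187
Giving 3457 / 6297 / 2742 / 6328 / 25187.
[period 4]
Births: 2742 × 0.536 = 1470
Group 2: 3457 × 0.962 = 3326
Group 3: 6297 × 0.952 = 5995
Group 4: 2742 × 0.953 = 2613
Group 5: 6328 × 0.95 + 25187 × 0.678 = 6012 + 17077 = 23089
Net migration: Group 1 − 80 → 1390; Group 2 − 220 → 3106; Group 3 + 30 → 6025; Group 4 + 40 → 2653; Group 5 + 40 → 23129
Giving 1390 / 3106 / 6025 / 2653 / 23129.
Total after period 4: 1390 + 3106 + 6025 + 2653 + 23129 = 36303

36303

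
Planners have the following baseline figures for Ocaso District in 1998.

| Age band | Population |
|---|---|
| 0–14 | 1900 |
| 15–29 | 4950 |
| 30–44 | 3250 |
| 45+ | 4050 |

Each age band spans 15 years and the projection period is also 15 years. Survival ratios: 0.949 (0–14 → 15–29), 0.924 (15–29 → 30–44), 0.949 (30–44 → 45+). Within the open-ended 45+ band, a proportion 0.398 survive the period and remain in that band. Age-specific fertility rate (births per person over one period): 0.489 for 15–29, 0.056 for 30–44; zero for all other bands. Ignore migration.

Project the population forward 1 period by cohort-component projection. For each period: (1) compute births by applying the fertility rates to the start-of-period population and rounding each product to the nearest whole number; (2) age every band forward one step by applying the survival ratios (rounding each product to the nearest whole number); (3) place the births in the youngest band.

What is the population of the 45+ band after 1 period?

4696

— Period 1 —
Births: 4950 × 0.489 = 2421, 3250 × 0.056 = 182 ⇒ total 2603
15–29: 1900 × 0.949 = 1803
30–44: 4950 × 0.924 = 4574
45+: 3250 × 0.949 + 4050 × 0.398 = 3084 + 1612 = 4696
Giving 2603 / 1803 / 4574 / 4696.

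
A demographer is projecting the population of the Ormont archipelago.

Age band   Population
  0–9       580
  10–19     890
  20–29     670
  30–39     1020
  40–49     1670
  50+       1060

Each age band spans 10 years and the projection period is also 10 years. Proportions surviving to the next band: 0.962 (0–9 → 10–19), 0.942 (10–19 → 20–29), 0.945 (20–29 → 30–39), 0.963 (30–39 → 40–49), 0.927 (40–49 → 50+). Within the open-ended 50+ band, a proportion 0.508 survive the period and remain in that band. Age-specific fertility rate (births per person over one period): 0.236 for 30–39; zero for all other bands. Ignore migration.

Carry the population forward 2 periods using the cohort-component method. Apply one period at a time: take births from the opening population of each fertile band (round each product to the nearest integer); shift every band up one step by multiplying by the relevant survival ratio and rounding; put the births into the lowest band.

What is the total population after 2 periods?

4279

— Period 1 —
Births: 1020 × 0.236 = 241
10–19: 580 × 0.962 = 558
20–29: 890 × 0.942 = 838
30–39: 670 × 0.945 = 633
40–49: 1020 × 0.963 = 982
50+: 1670 × 0.927 + 1060 × 0.508 = 1548 + 538 = 2086
End of period: [241, 558, 838, 633, 982, 2086]
— Period 2 —
Births: 633 × 0.236 = 149
10–19: 241 × 0.962 = 232
20–29: 558 × 0.942 = 526
30–39: 838 × 0.945 = 792
40–49: 633 × 0.963 = 610
50+: 982 × 0.927 + 2086 × 0.508 = 910 + 1060 = 1970
End of period: [149, 232, 526, 792, 610, 1970]
Total after period 2: 149 + 232 + 526 + 792 + 610 + 1970 = 4279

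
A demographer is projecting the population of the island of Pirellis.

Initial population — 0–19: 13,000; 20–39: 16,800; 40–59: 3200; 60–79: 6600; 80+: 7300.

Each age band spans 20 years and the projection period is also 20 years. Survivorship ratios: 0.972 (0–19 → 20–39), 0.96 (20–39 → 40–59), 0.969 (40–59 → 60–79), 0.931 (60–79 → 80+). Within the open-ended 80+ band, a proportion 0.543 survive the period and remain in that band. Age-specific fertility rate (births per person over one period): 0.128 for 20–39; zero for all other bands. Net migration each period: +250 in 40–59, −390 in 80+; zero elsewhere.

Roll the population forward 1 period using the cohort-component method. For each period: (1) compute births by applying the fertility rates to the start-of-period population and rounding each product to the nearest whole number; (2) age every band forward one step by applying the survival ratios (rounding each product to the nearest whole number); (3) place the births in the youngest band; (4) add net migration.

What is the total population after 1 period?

43984

[period 1]
Births: 16800 × 0.128 = 2150
20–39: 13000 × 0.972 = 12636
40–59: 16800 × 0.96 = 16128
60–79: 3200 × 0.969 = 3101
80+: 6600 × 0.931 + 7300 × 0.543 = 6145 + 3964 = 10109
Net migration: 40–59 + 250 → 16378; 80+ − 390 → 9719
End of period: [2150, 12636, 16378, 3101, 9719]
Total after period 1: 2150 + 12636 + 16378 + 3101 + 9719 = 43984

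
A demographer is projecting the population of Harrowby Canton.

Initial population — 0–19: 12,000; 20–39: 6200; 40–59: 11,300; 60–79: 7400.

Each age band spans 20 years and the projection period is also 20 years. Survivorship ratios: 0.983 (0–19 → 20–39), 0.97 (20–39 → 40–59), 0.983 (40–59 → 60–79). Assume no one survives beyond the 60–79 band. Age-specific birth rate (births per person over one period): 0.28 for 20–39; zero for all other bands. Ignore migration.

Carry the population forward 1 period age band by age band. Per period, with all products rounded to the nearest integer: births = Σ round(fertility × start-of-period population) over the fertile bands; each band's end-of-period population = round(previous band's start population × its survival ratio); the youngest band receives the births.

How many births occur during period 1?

[period 1]
Births: 6200 * 0.28 = 1736
20–39: 12000 * 0.983 = 11796
40–59: 6200 * 0.97 = 6014
60–79: 11300 * 0.983 = 11108
Population now: 0–19=1736, 20–39=11796, 40–59=6014, 60–79=11108

1736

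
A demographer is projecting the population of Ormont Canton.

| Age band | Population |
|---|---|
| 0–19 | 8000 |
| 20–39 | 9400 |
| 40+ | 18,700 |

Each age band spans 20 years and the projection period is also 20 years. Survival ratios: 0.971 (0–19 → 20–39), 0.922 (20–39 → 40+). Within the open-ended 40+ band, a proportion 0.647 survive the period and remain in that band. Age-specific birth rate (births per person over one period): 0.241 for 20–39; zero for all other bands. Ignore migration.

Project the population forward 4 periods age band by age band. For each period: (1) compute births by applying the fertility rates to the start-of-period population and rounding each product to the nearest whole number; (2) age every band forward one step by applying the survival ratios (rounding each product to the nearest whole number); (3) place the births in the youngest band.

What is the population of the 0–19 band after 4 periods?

(Groups numbered youngest = 1 to oldest = 3.)
Period 1.
Births: 9400 × 0.241 = 2265
Group 2: 8000 × 0.971 = 7768
Group 3: 9400 × 0.922 + 18700 × 0.647 = 8667 + 12099 = 20766
Giving 2265 / 7768 / 20766.
Period 2.
Births: 7768 × 0.241 = 1872
Group 2: 2265 × 0.971 = 2199
Group 3: 7768 × 0.922 + 20766 × 0.647 = 7162 + 13436 = 20598
Giving 1872 / 2199 / 20598.
Period 3.
Births: 2199 × 0.241 = 530
Group 2: 1872 × 0.971 = 1818
Group 3: 2199 × 0.922 + 20598 × 0.647 = 2027 + 13327 = 15354
Giving 530 / 1818 / 15354.
Period 4.
Births: 1818 × 0.241 = 438
Group 2: 530 × 0.971 = 515
Group 3: 1818 × 0.922 + 15354 × 0.647 = 1676 + 9934 = 11610
Giving 438 / 515 / 11610.

438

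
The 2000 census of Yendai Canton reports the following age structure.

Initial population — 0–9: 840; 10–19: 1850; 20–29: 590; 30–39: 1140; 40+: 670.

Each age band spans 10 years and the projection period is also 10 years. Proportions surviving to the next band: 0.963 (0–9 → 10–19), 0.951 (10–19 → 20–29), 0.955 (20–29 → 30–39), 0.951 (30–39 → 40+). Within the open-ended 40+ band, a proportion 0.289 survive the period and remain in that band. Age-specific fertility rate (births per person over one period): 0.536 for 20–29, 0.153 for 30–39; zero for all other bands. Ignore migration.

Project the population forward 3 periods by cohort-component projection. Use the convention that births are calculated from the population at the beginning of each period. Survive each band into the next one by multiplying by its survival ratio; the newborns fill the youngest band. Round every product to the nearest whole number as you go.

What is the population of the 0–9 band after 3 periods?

[period 1]
Births: 590 * 0.536 = 316, 1140 * 0.153 = 174 — total 490
10–19: 840 * 0.963 = 809
20–29: 1850 * 0.951 = 1759
30–39: 590 * 0.955 = 563
40+: 1140 * 0.951 + 670 * 0.289 = 1084 + 194 = 1278
Giving 490 / 809 / 1759 / 563 / 1278.
[period 2]
Births: 1759 * 0.536 = 943, 563 * 0.153 = 86 — total 1029
10–19: 490 * 0.963 = 472
20–29: 809 * 0.951 = 769
30–39: 1759 * 0.955 = 1680
40+: 563 * 0.951 + 1278 * 0.289 = 535 + 369 = 904
Giving 1029 / 472 / 769 / 1680 / 904.
[period 3]
Births: 769 * 0.536 = 412, 1680 * 0.153 = 257 — total 669
10–19: 1029 * 0.963 = 991
20–29: 472 * 0.951 = 449
30–39: 769 * 0.955 = 734
40+: 1680 * 0.951 + 904 * 0.289 = 1598 + 261 = 1859
Giving 669 / 991 / 449 / 734 / 1859.

669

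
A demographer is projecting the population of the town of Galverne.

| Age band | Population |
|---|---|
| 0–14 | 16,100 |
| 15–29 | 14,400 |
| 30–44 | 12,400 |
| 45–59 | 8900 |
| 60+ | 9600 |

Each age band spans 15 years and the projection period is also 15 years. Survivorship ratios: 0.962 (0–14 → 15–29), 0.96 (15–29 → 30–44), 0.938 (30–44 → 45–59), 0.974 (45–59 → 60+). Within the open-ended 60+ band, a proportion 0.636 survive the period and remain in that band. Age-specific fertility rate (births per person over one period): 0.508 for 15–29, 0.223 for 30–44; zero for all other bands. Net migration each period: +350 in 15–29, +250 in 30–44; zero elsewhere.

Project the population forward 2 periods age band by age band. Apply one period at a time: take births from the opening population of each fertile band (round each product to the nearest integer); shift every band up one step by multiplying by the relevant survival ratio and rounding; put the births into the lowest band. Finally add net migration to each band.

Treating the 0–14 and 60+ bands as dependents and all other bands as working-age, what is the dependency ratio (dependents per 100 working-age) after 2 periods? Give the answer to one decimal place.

Call the groups 1 to 5, youngest first.
[period 1]
Births: 14400 * 0.508 = 7315  |  12400 * 0.223 = 2765 — total 10080
Group 2: 16100 * 0.962 = 15488
Group 3: 14400 * 0.96 = 13824
Group 4: 12400 * 0.938 = 11631
Group 5: 8900 * 0.974 + 9600 * 0.636 = 8669 + 6106 = 14775
Net migration: Group 2 + 350 → 15838; Group 3 + 250 → 14074
Population now: 0–14=10080, 15–29=15838, 30–44=14074, 45–59=11631, 60+=14775
[period 2]
Births: 15838 * 0.508 = 8046  |  14074 * 0.223 = 3139 — total 11185
Group 2: 10080 * 0.962 = 9697
Group 3: 15838 * 0.96 = 15204
Group 4: 14074 * 0.938 = 13201
Group 5: 11631 * 0.974 + 14775 * 0.636 = 11329 + 9397 = 20726
Net migration: Group 2 + 350 → 10047; Group 3 + 250 → 15454
Population now: 0–14=11185, 15–29=10047, 30–44=15454, 45–59=13201, 60+=20726
Dependents (band 0–14 + band 60+) = 11185 + 20726 = 31911; working-age = 38702; ratio = 31911/38702 × 100 = 82.5

82.5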